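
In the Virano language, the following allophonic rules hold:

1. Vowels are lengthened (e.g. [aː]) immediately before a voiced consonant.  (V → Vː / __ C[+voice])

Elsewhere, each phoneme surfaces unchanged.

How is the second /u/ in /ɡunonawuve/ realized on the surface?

Rule 1 applies to /u/ (between /w/ and /v/: before a voiced consonant) → [uː].

[uː]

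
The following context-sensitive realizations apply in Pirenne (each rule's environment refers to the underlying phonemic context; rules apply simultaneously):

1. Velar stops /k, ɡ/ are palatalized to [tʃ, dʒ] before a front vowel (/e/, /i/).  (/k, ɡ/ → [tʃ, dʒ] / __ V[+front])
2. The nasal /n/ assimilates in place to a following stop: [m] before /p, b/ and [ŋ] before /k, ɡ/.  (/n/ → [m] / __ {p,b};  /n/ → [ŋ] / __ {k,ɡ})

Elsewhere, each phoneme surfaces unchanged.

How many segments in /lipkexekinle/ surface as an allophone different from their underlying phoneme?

Segments that undergo a rule: /k/ → [tʃ] (rule 1); /k/ → [tʃ] (rule 1).
All other segments surface unchanged.

2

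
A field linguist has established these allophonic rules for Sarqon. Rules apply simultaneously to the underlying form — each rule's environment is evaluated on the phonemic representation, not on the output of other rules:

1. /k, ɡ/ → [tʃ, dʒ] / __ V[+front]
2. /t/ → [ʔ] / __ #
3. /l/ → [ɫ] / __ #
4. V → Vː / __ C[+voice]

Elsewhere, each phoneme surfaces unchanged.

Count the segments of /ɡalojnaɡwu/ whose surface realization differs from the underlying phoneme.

3

Segments that undergo a rule: /a/ → [aː] (rule 4); /o/ → [oː] (rule 4); /a/ → [aː] (rule 4).
All other segments surface unchanged.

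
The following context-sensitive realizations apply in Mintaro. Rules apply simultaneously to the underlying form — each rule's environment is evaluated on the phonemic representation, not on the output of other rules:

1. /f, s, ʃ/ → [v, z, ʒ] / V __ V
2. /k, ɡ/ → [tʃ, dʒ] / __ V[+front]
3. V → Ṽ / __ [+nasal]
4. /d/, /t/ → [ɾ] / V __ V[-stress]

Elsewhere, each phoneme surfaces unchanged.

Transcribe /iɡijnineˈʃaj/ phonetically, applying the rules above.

/i/ (word-initial) is in the target of rule 3 but the environment (before a nasal consonant) is not met → [i].
/ɡ/ (between /i/ and /i/): before a front vowel, so rule 2 applies → [dʒ].
/i/ — between /ɡ/ and /j/; rule 3 does not apply here → [i].
/j/ stays [j].
/n/ (between /j/ and /i/): no rule targets it → [n].
/i/ (between /n/ and /n/) occurs before a nasal consonant → [ĩ] by rule 3.
/n/ stays [n].
/e/ — between /n/ and /ʃ/; rule 3 does not apply here → [e].
/ʃ/ meets the environment for rule 1 (between two vowels) → [ʒ].
/a/ (between /ʃ/ and /j/) is in the target of rule 3 but the environment (before a nasal consonant) is not met → [a].
/j/ (word-final): no rule targets it → [j].

[idʒijnĩneˈʒaj]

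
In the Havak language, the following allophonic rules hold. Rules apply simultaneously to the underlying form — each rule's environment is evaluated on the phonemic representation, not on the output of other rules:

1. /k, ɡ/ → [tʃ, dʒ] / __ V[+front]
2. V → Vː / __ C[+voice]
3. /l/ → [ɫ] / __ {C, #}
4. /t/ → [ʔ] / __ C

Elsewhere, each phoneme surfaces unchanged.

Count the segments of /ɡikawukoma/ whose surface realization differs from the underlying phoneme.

Segments that undergo a rule: /ɡ/ → [dʒ] (rule 1); /a/ → [aː] (rule 2); /o/ → [oː] (rule 2).
All other segments surface unchanged.

3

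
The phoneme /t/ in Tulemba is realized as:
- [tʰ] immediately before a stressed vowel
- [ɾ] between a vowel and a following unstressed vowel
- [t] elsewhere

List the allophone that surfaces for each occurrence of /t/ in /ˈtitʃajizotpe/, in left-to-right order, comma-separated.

Occurrence 1 (position 1): immediately before a stressed vowel → [tʰ].
Occurrence 2 (position 3): no conditioning environment matches → elsewhere allophone [t].
Occurrence 3 (position 10): no conditioning environment matches → elsewhere allophone [t].

[tʰ], [t], [t]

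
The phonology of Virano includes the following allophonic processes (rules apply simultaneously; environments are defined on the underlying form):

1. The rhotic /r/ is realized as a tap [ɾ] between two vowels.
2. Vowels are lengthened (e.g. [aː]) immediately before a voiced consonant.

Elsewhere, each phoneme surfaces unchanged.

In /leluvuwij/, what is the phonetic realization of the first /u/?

[uː]

Rule 2 applies to /u/ (between /l/ and /v/: before a voiced consonant) → [uː].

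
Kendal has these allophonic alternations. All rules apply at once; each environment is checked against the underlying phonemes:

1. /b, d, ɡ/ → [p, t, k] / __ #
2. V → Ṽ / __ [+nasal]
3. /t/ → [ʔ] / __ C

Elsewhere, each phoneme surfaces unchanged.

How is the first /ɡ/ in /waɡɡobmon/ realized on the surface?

[ɡ]

/ɡ/ (between /a/ and /ɡ/) fails the environment for rule 1, so it stays [ɡ].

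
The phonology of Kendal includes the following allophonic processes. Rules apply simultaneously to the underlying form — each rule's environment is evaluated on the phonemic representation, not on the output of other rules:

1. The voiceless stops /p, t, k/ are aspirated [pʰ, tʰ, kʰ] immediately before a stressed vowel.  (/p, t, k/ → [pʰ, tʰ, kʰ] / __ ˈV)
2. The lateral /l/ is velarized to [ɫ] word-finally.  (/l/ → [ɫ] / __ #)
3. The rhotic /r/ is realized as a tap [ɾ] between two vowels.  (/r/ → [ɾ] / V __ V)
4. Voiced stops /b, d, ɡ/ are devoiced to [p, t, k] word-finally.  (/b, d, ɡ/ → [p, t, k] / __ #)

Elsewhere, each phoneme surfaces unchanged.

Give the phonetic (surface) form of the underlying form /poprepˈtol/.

/p/ (word-initial): rule 1 targets it, but not immediately before a stressed vowel → unchanged [p].
/o/ — not in any rule's target class → [o].
/p/ — between /o/ and /r/; rule 1 does not apply here → [p].
/r/ (between /p/ and /e/) fails the environment for rule 3, so it stays [r].
/e/ — not in any rule's target class → [e].
/p/ — between /e/ and /t/; rule 1 does not apply here → [p].
/t/ — between /p/ and /o/, immediately before a stressed vowel — surfaces as [tʰ] (rule 1).
/o/ (between /t/ and /l/) is unaffected → [o].
Rule 2 applies to /l/ (word-final: word-finally) → [ɫ].

[poprepˈtʰoɫ]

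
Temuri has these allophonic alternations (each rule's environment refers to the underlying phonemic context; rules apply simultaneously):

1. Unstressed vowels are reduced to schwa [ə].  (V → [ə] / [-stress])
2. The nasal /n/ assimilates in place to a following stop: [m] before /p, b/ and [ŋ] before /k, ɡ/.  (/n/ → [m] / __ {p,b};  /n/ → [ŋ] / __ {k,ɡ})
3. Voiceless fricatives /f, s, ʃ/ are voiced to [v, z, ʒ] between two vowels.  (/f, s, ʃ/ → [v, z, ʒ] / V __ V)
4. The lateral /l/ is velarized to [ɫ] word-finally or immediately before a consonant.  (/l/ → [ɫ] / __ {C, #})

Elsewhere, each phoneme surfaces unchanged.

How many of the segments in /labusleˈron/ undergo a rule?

Segments that undergo a rule: /a/ → [ə] (rule 1); /u/ → [ə] (rule 1); /e/ → [ə] (rule 1).
All other segments surface unchanged.

3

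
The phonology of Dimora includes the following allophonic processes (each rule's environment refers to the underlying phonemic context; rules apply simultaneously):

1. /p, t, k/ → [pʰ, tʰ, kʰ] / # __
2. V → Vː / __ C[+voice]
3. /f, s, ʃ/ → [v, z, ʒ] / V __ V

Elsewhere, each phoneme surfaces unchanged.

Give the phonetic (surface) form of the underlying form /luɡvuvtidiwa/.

/l/ — not in any rule's target class → [l].
/u/ (between /l/ and /ɡ/): before a voiced consonant, so rule 2 applies → [uː].
/ɡ/ — not in any rule's target class → [ɡ].
/v/ (between /ɡ/ and /u/): no rule targets it → [v].
/u/ — between /v/ and /v/, before a voiced consonant — surfaces as [uː] (rule 2).
/v/ — not in any rule's target class → [v].
/t/ (between /v/ and /i/) is in the target of rule 1 but the environment (word-initially) is not met → [t].
/i/ (between /t/ and /d/) occurs before a voiced consonant → [iː] by rule 2.
/d/ (between /i/ and /i/): no rule targets it → [d].
/i/ (between /d/ and /w/): before a voiced consonant, so rule 2 applies → [iː].
/w/ (between /i/ and /a/) is unaffected → [w].
/a/ — word-final; rule 2 does not apply here → [a].

[luːɡvuːvtiːdiːwa]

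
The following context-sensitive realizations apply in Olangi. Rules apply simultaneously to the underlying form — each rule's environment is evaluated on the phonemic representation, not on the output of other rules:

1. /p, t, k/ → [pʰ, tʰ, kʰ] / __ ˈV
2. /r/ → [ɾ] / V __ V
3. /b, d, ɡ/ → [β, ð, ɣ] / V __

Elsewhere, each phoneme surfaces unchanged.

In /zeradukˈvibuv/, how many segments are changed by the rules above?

3

Segments that undergo a rule: /r/ → [ɾ] (rule 2); /d/ → [ð] (rule 3); /b/ → [β] (rule 3).
All other segments surface unchanged.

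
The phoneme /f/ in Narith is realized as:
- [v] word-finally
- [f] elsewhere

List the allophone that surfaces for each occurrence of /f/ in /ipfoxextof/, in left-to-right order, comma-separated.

Occurrence 1 (position 3): no conditioning environment matches → elsewhere allophone [f].
Occurrence 2 (position 10): word-finally → [v].

[f], [v]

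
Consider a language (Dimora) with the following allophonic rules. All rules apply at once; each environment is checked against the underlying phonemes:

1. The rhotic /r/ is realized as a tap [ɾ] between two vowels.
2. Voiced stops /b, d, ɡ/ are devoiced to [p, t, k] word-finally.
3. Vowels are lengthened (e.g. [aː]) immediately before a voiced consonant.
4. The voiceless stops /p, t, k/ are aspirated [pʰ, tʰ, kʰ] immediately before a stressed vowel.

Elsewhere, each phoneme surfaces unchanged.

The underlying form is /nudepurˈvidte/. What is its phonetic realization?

/n/ (word-initial): no rule targets it → [n].
Rule 3 applies to /u/ (between /n/ and /d/: before a voiced consonant) → [uː].
/d/ (between /u/ and /e/) is in the target of rule 2 but the environment (word-finally) is not met → [d].
/e/ (between /d/ and /p/) is in the target of rule 3 but the environment (before a voiced consonant) is not met → [e].
/p/ (between /e/ and /u/): rule 4 targets it, but not immediately before a stressed vowel → unchanged [p].
/u/ — between /p/ and /r/, before a voiced consonant — surfaces as [uː] (rule 3).
/r/ (between /u/ and /v/) fails the environment for rule 1, so it stays [r].
/v/ — not in any rule's target class → [v].
/i/ meets the environment for rule 3 (before a voiced consonant) → [iː].
/d/ (between /i/ and /t/): rule 2 targets it, but not word-finally → unchanged [d].
/t/ — between /d/ and /e/; rule 4 does not apply here → [t].
/e/ (word-final) fails the environment for rule 3, so it stays [e].

[nuːdepuːrˈviːdte]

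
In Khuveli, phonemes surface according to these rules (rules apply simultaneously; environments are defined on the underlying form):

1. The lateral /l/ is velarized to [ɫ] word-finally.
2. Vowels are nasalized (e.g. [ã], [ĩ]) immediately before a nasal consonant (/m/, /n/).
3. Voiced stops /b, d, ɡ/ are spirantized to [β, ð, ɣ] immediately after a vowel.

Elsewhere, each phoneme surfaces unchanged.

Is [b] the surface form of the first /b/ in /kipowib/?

No

/b/ — word-final, immediately after a vowel — surfaces as [β] (rule 3).
The actual realization is [β], not [b].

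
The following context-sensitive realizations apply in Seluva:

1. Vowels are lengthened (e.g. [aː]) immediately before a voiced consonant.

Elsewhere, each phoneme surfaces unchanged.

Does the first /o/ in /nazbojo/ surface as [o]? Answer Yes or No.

/o/ (between /b/ and /j/) occurs before a voiced consonant → [oː] by rule 1.
The actual realization is [oː], not [o].

No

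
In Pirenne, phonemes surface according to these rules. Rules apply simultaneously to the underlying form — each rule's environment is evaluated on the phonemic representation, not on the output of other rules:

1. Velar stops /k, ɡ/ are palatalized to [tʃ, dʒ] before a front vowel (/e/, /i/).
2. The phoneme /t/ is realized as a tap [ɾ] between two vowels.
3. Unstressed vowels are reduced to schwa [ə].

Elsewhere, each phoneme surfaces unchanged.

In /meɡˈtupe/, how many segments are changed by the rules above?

2

Segments that undergo a rule: /e/ → [ə] (rule 3); /e/ → [ə] (rule 3).
All other segments surface unchanged.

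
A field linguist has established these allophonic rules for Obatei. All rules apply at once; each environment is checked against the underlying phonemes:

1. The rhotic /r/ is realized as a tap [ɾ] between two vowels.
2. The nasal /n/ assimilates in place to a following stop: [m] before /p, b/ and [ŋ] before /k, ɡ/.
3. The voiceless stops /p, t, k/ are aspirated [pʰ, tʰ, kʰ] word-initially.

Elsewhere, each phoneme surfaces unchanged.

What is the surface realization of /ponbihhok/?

[pʰombihhok]

/p/ — word-initial, word-initially — surfaces as [pʰ] (rule 3).
/n/ meets the environment for rule 2 (before a labial or velar stop) → [m].
/k/ (word-final) fails the environment for rule 3, so it stays [k].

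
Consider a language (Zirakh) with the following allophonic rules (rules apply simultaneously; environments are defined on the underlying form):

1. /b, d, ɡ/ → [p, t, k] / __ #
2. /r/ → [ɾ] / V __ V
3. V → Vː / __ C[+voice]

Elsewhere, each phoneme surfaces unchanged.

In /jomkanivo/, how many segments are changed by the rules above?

Segments that undergo a rule: /o/ → [oː] (rule 3); /a/ → [aː] (rule 3); /i/ → [iː] (rule 3).
All other segments surface unchanged.

3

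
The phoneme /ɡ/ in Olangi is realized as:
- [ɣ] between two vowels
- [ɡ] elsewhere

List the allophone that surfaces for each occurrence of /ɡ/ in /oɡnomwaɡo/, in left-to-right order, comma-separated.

[ɡ], [ɣ]

Occurrence 1 (position 2): no conditioning environment matches → elsewhere allophone [ɡ].
Occurrence 2 (position 8): between two vowels → [ɣ].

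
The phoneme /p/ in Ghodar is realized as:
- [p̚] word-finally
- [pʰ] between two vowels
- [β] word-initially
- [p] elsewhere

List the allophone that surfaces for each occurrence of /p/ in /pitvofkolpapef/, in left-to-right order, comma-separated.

Occurrence 1 (position 1): word-initially → [β].
Occurrence 2 (position 10): no conditioning environment matches → elsewhere allophone [p].
Occurrence 3 (position 12): between two vowels → [pʰ].

[β], [p], [pʰ]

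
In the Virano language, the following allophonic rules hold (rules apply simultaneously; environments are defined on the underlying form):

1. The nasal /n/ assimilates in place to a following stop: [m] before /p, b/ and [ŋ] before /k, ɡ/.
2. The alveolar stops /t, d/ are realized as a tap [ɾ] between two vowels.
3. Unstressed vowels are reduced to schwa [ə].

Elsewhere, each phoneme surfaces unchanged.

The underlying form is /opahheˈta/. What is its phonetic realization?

[əpəhhəˈɾa]

/o/ (word-initial) occurs in an unstressed syllable → [ə] by rule 3.
Rule 3 applies to /a/ (between /p/ and /h/: in an unstressed syllable) → [ə].
/e/ (between /h/ and /t/) occurs in an unstressed syllable → [ə] by rule 3.
/t/ — between /e/ and /a/, between two vowels — surfaces as [ɾ] (rule 2).
/a/ — word-final; rule 3 does not apply here → [a].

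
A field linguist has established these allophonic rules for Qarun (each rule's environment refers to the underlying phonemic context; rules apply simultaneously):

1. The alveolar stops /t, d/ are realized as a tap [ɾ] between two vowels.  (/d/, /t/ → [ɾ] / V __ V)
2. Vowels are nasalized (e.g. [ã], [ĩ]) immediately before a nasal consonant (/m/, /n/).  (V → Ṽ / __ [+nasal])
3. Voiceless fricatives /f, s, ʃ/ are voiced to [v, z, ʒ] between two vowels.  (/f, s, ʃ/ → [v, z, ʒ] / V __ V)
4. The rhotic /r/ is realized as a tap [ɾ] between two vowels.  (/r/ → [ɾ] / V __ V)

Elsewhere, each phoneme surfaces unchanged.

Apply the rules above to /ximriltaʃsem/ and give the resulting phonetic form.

/i/ (between /x/ and /m/): before a nasal consonant, so rule 2 applies → [ĩ].
/r/ (between /m/ and /i/) is in the target of rule 4 but the environment (between two vowels) is not met → [r].
/i/ (between /r/ and /l/) fails the environment for rule 2, so it stays [i].
/t/ (between /l/ and /a/) is in the target of rule 1 but the environment (between two vowels) is not met → [t].
/a/ — between /t/ and /ʃ/; rule 2 does not apply here → [a].
/ʃ/ (between /a/ and /s/): rule 3 targets it, but not between two vowels → unchanged [ʃ].
/s/ (between /ʃ/ and /e/) fails the environment for rule 3, so it stays [s].
/e/ meets the environment for rule 2 (before a nasal consonant) → [ẽ].

[xĩmriltaʃsẽm]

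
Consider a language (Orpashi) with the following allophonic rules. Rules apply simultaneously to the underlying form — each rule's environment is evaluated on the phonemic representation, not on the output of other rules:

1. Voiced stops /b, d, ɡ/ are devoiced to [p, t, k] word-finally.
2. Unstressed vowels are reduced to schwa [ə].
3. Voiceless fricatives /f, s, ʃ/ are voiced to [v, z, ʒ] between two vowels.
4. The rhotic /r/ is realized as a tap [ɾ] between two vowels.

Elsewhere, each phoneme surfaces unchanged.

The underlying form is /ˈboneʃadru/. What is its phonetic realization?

/b/ (word-initial) is in the target of rule 1 but the environment (word-finally) is not met → [b].
/o/ (between /b/ and /n/) is in the target of rule 2 but the environment (in an unstressed syllable) is not met → [o].
/n/ (between /o/ and /e/): no rule targets it → [n].
/e/ (between /n/ and /ʃ/): in an unstressed syllable, so rule 2 applies → [ə].
/ʃ/ (between /e/ and /a/) occurs between two vowels → [ʒ] by rule 3.
/a/ (between /ʃ/ and /d/): in an unstressed syllable, so rule 2 applies → [ə].
/d/ — between /a/ and /r/; rule 1 does not apply here → [d].
/r/ — between /d/ and /u/; rule 4 does not apply here → [r].
/u/ (word-final) occurs in an unstressed syllable → [ə] by rule 2.

[ˈbonəʒədrə]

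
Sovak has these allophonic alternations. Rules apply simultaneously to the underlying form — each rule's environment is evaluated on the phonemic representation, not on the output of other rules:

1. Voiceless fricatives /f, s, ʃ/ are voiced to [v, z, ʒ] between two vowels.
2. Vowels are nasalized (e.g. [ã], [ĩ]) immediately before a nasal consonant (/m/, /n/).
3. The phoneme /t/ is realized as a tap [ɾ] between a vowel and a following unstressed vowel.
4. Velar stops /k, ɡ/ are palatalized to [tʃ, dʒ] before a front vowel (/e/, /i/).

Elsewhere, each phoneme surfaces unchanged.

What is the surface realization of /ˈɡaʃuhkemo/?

/ɡ/ (word-initial) fails the environment for rule 4, so it stays [ɡ].
/a/ (between /ɡ/ and /ʃ/) is in the target of rule 2 but the environment (before a nasal consonant) is not met → [a].
Rule 1 applies to /ʃ/ (between /a/ and /u/: between two vowels) → [ʒ].
/u/ — between /ʃ/ and /h/; rule 2 does not apply here → [u].
/h/ (between /u/ and /k/) is unaffected → [h].
/k/ (between /h/ and /e/): before a front vowel, so rule 4 applies → [tʃ].
/e/ — between /k/ and /m/, before a nasal consonant — surfaces as [ẽ] (rule 2).
/m/ (between /e/ and /o/): no rule targets it → [m].
/o/ (word-final) is in the target of rule 2 but the environment (before a nasal consonant) is not met → [o].

[ˈɡaʒuhtʃẽmo]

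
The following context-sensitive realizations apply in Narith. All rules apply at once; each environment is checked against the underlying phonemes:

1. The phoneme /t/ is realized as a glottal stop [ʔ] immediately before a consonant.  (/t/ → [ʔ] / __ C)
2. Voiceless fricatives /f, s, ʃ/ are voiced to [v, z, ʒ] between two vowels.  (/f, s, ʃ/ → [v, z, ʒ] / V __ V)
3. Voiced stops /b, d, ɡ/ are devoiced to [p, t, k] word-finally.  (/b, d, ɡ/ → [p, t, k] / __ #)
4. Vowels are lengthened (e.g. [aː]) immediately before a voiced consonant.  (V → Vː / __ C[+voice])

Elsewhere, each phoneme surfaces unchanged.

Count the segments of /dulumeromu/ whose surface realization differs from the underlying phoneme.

Segments that undergo a rule: /u/ → [uː] (rule 4); /u/ → [uː] (rule 4); /e/ → [eː] (rule 4); /o/ → [oː] (rule 4).
All other segments surface unchanged.

4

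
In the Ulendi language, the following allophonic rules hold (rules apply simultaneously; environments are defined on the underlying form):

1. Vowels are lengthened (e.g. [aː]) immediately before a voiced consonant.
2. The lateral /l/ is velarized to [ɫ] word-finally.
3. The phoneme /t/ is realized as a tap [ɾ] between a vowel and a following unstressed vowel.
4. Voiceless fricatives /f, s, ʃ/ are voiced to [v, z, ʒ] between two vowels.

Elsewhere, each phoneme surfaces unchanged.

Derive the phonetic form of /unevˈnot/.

/u/ (word-initial): before a voiced consonant, so rule 1 applies → [uː].
/n/ (between /u/ and /e/) is unaffected → [n].
/e/ (between /n/ and /v/): before a voiced consonant, so rule 1 applies → [eː].
/v/ stays [v].
/n/ (between /v/ and /o/): no rule targets it → [n].
/o/ — between /n/ and /t/; rule 1 does not apply here → [o].
/t/ (word-final): rule 3 targets it, but not between a vowel and a following unstressed vowel → unchanged [t].

[uːneːvˈnot]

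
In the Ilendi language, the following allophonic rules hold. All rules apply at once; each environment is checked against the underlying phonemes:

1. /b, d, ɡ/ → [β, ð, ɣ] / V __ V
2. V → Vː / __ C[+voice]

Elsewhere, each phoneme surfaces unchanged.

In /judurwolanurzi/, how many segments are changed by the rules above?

Segments that undergo a rule: /u/ → [uː] (rule 2); /d/ → [ð] (rule 1); /u/ → [uː] (rule 2); /o/ → [oː] (rule 2); /a/ → [aː] (rule 2); /u/ → [uː] (rule 2).
All other segments surface unchanged.

6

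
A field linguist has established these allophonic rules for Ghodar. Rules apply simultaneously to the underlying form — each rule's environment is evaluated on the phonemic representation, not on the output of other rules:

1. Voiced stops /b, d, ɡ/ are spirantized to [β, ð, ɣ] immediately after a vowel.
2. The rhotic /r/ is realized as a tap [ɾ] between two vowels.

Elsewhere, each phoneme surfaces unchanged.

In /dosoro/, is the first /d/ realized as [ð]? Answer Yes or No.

No

/d/ (word-initial): rule 1 targets it, but not immediately after a vowel → unchanged [d].
The actual realization is [d], not [ð].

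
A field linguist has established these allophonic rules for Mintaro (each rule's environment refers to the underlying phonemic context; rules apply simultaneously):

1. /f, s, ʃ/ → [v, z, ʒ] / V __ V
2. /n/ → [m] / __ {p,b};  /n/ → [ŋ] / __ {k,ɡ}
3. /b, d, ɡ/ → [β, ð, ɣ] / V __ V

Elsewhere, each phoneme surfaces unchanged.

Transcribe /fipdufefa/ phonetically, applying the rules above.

[fipduveva]

/f/ — word-initial; rule 1 does not apply here → [f].
/i/ (between /f/ and /p/): no rule targets it → [i].
/p/ — not in any rule's target class → [p].
/d/ (between /p/ and /u/) fails the environment for rule 3, so it stays [d].
/u/ (between /d/ and /f/) is unaffected → [u].
Rule 1 applies to /f/ (between /u/ and /e/: between two vowels) → [v].
/e/ — not in any rule's target class → [e].
Rule 1 applies to /f/ (between /e/ and /a/: between two vowels) → [v].
/a/ (word-final) is unaffected → [a].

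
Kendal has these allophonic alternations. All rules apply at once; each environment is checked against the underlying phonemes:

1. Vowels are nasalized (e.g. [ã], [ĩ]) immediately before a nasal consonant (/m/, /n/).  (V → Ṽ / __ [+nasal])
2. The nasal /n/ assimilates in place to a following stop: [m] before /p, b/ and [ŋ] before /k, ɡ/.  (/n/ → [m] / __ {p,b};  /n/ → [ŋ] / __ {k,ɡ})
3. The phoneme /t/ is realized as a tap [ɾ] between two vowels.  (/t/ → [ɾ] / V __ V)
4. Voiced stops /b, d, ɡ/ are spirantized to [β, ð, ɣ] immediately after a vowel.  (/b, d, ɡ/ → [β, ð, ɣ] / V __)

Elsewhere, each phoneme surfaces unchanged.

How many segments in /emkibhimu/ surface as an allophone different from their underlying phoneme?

Segments that undergo a rule: /e/ → [ẽ] (rule 1); /b/ → [β] (rule 4); /i/ → [ĩ] (rule 1).
All other segments surface unchanged.

3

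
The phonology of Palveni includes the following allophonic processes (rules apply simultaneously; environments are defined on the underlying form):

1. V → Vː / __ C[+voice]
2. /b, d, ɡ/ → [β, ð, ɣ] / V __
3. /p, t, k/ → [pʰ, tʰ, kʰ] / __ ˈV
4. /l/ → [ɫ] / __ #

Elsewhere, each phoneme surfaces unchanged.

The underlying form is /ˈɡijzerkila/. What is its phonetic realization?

/ɡ/ (word-initial) fails the environment for rule 2, so it stays [ɡ].
/i/ meets the environment for rule 1 (before a voiced consonant) → [iː].
/j/ — not in any rule's target class → [j].
/z/ (between /j/ and /e/) is unaffected → [z].
Rule 1 applies to /e/ (between /z/ and /r/: before a voiced consonant) → [eː].
/r/ (between /e/ and /k/) is unaffected → [r].
/k/ (between /r/ and /i/) fails the environment for rule 3, so it stays [k].
Rule 1 applies to /i/ (between /k/ and /l/: before a voiced consonant) → [iː].
/l/ (between /i/ and /a/): rule 4 targets it, but not word-finally → unchanged [l].
/a/ (word-final): rule 1 targets it, but not before a voiced consonant → unchanged [a].

[ˈɡiːjzeːrkiːla]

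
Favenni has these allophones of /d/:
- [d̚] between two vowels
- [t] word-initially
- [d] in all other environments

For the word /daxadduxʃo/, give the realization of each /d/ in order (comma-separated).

Occurrence 1 (position 1): word-initially → [t].
Occurrence 2 (position 5): no conditioning environment matches → elsewhere allophone [d].
Occurrence 3 (position 6): no conditioning environment matches → elsewhere allophone [d].

[t], [d], [d]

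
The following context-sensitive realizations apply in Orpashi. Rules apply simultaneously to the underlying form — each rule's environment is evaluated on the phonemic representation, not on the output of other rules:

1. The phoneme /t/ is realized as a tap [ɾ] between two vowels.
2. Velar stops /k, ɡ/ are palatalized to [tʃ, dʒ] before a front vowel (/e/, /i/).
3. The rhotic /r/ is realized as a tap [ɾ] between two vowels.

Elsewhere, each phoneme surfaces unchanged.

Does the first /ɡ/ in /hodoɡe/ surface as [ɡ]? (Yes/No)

No

/ɡ/ meets the environment for rule 2 (before a front vowel) → [dʒ].
The actual realization is [dʒ], not [ɡ].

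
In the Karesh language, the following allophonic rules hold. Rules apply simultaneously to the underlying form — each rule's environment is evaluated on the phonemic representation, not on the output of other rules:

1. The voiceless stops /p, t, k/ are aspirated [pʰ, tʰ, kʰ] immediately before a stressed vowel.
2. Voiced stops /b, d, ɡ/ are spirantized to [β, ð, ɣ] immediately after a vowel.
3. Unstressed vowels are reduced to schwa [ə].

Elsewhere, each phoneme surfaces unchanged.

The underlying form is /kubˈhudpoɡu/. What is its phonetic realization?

[kəβˈhuðpəɣə]

/k/ (word-initial): rule 1 targets it, but not immediately before a stressed vowel → unchanged [k].
/u/ (between /k/ and /b/): in an unstressed syllable, so rule 3 applies → [ə].
Rule 2 applies to /b/ (between /u/ and /h/: immediately after a vowel) → [β].
/u/ (between /h/ and /d/): rule 3 targets it, but not in an unstressed syllable → unchanged [u].
/d/ — between /u/ and /p/, immediately after a vowel — surfaces as [ð] (rule 2).
/p/ (between /d/ and /o/): rule 1 targets it, but not immediately before a stressed vowel → unchanged [p].
/o/ — between /p/ and /ɡ/, in an unstressed syllable — surfaces as [ə] (rule 3).
/ɡ/ (between /o/ and /u/) occurs immediately after a vowel → [ɣ] by rule 2.
Rule 3 applies to /u/ (word-final: in an unstressed syllable) → [ə].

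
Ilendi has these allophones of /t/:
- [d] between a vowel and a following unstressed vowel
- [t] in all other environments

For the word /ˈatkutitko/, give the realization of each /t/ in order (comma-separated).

[t], [d], [t]

Occurrence 1 (position 2): no conditioning environment matches → elsewhere allophone [t].
Occurrence 2 (position 5): between a vowel and a following unstressed vowel → [d].
Occurrence 3 (position 7): no conditioning environment matches → elsewhere allophone [t].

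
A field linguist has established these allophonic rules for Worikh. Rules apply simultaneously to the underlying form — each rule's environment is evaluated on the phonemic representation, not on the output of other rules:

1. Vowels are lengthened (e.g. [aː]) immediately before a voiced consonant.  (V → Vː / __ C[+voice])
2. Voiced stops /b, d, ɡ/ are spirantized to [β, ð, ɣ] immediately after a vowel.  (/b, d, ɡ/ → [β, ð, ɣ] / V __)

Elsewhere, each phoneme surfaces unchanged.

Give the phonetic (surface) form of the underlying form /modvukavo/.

/m/ stays [m].
Rule 1 applies to /o/ (between /m/ and /d/: before a voiced consonant) → [oː].
Rule 2 applies to /d/ (between /o/ and /v/: immediately after a vowel) → [ð].
/v/ (between /d/ and /u/): no rule targets it → [v].
/u/ (between /v/ and /k/): rule 1 targets it, but not before a voiced consonant → unchanged [u].
/k/ (between /u/ and /a/): no rule targets it → [k].
/a/ meets the environment for rule 1 (before a voiced consonant) → [aː].
/v/ (between /a/ and /o/): no rule targets it → [v].
/o/ — word-final; rule 1 does not apply here → [o].

[moːðvukaːvo]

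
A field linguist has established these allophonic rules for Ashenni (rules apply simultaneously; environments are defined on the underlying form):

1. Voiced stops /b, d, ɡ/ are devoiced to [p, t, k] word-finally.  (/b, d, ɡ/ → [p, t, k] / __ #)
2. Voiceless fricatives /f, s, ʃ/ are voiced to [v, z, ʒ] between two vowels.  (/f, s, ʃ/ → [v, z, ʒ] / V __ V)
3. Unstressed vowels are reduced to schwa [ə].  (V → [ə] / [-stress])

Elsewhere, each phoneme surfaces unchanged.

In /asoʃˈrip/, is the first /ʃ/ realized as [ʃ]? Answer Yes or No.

/ʃ/ (between /o/ and /r/) is in the target of rule 2 but the environment (between two vowels) is not met → [ʃ].
The actual realization is [ʃ], which matches [ʃ].

Yes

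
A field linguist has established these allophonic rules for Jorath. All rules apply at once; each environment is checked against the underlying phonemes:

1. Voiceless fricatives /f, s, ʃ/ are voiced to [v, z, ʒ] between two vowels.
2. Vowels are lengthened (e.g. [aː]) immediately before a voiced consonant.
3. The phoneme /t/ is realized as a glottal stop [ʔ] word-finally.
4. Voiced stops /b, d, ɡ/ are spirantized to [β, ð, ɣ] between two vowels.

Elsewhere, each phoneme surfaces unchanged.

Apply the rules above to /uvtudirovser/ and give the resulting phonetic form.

[uːvtuːðiːroːvseːr]

/u/ (word-initial) occurs before a voiced consonant → [uː] by rule 2.
/v/ stays [v].
/t/ (between /v/ and /u/): rule 3 targets it, but not word-finally → unchanged [t].
Rule 2 applies to /u/ (between /t/ and /d/: before a voiced consonant) → [uː].
/d/ (between /u/ and /i/): between two vowels, so rule 4 applies → [ð].
/i/ (between /d/ and /r/): before a voiced consonant, so rule 2 applies → [iː].
/r/ (between /i/ and /o/): no rule targets it → [r].
/o/ meets the environment for rule 2 (before a voiced consonant) → [oː].
/v/ stays [v].
/s/ — between /v/ and /e/; rule 1 does not apply here → [s].
/e/ (between /s/ and /r/): before a voiced consonant, so rule 2 applies → [eː].
/r/ stays [r].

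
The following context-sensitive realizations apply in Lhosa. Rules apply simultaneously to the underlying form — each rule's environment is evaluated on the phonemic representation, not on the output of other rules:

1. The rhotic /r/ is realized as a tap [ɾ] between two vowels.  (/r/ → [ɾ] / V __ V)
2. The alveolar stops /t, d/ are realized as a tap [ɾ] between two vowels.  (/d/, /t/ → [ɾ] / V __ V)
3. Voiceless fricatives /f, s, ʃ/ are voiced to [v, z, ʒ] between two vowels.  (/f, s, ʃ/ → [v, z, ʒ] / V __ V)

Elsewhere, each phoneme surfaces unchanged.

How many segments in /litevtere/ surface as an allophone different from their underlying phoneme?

Segments that undergo a rule: /t/ → [ɾ] (rule 2); /r/ → [ɾ] (rule 1).
All other segments surface unchanged.

2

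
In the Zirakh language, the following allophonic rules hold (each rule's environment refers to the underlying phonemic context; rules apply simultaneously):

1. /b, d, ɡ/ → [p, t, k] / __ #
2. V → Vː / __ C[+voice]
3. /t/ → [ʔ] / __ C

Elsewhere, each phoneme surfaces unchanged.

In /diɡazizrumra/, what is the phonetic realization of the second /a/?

[a]

/a/ — word-final; rule 2 does not apply here → [a].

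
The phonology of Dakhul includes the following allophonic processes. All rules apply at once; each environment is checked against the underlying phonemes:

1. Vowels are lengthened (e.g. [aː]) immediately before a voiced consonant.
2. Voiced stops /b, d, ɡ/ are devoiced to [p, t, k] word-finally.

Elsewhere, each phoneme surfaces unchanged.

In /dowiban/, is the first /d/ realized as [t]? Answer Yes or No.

No

/d/ (word-initial): rule 2 targets it, but not word-finally → unchanged [d].
The actual realization is [d], not [t].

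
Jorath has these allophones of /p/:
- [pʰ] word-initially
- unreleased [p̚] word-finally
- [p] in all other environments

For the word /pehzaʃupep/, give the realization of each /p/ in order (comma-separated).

[pʰ], [p], [p̚]

Occurrence 1 (position 1): word-initially → [pʰ].
Occurrence 2 (position 8): no conditioning environment matches → elsewhere allophone [p].
Occurrence 3 (position 10): word-finally → [p̚].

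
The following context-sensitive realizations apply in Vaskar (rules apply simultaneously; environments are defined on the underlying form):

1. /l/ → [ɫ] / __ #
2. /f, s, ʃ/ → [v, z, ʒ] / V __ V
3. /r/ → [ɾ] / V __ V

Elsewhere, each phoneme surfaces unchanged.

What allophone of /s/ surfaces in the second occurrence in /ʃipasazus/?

[s]

/s/ — word-final; rule 2 does not apply here → [s].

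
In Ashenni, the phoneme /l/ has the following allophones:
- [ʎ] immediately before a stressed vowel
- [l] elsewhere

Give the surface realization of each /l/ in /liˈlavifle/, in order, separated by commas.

[l], [ʎ], [l]

Occurrence 1 (position 1): no conditioning environment matches → elsewhere allophone [l].
Occurrence 2 (position 3): immediately before a stressed vowel → [ʎ].
Occurrence 3 (position 8): no conditioning environment matches → elsewhere allophone [l].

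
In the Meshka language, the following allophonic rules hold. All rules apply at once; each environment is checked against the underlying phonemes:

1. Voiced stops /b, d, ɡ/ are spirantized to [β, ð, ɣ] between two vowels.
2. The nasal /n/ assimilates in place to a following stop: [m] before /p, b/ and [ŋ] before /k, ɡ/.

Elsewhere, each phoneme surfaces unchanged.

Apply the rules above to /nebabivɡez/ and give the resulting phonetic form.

/n/ (word-initial): rule 2 targets it, but not before a labial or velar stop → unchanged [n].
/e/ (between /n/ and /b/): no rule targets it → [e].
/b/ — between /e/ and /a/, between two vowels — surfaces as [β] (rule 1).
/a/ — not in any rule's target class → [a].
Rule 1 applies to /b/ (between /a/ and /i/: between two vowels) → [β].
/i/ (between /b/ and /v/): no rule targets it → [i].
/v/ (between /i/ and /ɡ/): no rule targets it → [v].
/ɡ/ (between /v/ and /e/) is in the target of rule 1 but the environment (between two vowels) is not met → [ɡ].
/e/ stays [e].
/z/ stays [z].

[neβaβivɡez]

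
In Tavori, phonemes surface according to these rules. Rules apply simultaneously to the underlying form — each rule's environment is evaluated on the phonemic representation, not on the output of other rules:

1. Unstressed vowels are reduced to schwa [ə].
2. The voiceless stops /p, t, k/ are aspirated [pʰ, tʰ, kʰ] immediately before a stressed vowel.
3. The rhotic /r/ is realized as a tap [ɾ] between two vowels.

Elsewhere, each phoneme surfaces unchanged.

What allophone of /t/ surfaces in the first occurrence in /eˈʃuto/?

/t/ (between /u/ and /o/): rule 2 targets it, but not immediately before a stressed vowel → unchanged [t].

[t]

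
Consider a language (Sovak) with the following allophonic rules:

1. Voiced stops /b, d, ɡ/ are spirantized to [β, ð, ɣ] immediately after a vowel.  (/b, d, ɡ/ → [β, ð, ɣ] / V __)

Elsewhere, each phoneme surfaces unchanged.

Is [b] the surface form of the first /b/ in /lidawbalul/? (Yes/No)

/b/ (between /w/ and /a/) is in the target of rule 1 but the environment (immediately after a vowel) is not met → [b].
The actual realization is [b], which matches [b].

Yes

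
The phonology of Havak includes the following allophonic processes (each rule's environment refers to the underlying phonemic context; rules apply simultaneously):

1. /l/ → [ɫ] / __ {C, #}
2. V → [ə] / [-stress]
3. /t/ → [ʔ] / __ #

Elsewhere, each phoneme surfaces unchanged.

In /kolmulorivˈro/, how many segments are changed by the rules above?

Segments that undergo a rule: /o/ → [ə] (rule 2); /l/ → [ɫ] (rule 1); /u/ → [ə] (rule 2); /o/ → [ə] (rule 2); /i/ → [ə] (rule 2).
All other segments surface unchanged.

5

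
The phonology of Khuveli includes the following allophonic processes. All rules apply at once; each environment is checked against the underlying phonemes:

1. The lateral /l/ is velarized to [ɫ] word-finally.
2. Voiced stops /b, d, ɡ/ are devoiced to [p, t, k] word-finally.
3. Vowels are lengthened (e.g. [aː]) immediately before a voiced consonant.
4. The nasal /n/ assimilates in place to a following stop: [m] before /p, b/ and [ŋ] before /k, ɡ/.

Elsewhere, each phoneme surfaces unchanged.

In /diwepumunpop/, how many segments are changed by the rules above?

Segments that undergo a rule: /i/ → [iː] (rule 3); /u/ → [uː] (rule 3); /u/ → [uː] (rule 3); /n/ → [m] (rule 4).
All other segments surface unchanged.

4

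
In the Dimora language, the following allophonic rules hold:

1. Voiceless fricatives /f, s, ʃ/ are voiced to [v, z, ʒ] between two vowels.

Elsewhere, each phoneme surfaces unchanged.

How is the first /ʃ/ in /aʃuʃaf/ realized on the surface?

[ʒ]

/ʃ/ (between /a/ and /u/): between two vowels, so rule 1 applies → [ʒ].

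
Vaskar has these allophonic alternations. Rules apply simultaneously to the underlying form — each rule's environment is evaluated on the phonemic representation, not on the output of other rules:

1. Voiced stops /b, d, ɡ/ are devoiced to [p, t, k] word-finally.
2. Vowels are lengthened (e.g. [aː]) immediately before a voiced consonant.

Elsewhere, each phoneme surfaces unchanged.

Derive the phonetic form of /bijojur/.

/b/ (word-initial): rule 1 targets it, but not word-finally → unchanged [b].
/i/ (between /b/ and /j/) occurs before a voiced consonant → [iː] by rule 2.
/o/ (between /j/ and /j/): before a voiced consonant, so rule 2 applies → [oː].
/u/ — between /j/ and /r/, before a voiced consonant — surfaces as [uː] (rule 2).

[biːjoːjuːr]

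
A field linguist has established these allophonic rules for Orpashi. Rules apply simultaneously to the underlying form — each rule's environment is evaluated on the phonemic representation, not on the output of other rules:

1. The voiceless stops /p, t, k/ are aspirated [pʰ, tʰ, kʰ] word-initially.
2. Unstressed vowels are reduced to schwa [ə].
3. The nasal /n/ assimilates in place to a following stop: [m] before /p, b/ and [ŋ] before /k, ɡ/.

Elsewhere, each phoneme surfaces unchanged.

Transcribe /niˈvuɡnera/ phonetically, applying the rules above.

[nəˈvuɡnərə]

/n/ (word-initial) is in the target of rule 3 but the environment (before a labial or velar stop) is not met → [n].
/i/ — between /n/ and /v/, in an unstressed syllable — surfaces as [ə] (rule 2).
/v/ — not in any rule's target class → [v].
/u/ (between /v/ and /ɡ/): rule 2 targets it, but not in an unstressed syllable → unchanged [u].
/ɡ/ — not in any rule's target class → [ɡ].
/n/ (between /ɡ/ and /e/) is in the target of rule 3 but the environment (before a labial or velar stop) is not met → [n].
/e/ (between /n/ and /r/): in an unstressed syllable, so rule 2 applies → [ə].
/r/ — not in any rule's target class → [r].
/a/ — word-final, in an unstressed syllable — surfaces as [ə] (rule 2).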